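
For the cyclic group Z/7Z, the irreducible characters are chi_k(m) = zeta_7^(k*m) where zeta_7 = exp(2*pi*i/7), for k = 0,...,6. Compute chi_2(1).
chi_2(1) = zeta_7^2 = exp(4*I*pi/7)

Justification: chi_2(1) = zeta_7^(2*1) = zeta_7^2. Since zeta_7^7 = 1, this equals zeta_7^2 = exp(2*pi*i*2/7) = exp(4*I*pi/7).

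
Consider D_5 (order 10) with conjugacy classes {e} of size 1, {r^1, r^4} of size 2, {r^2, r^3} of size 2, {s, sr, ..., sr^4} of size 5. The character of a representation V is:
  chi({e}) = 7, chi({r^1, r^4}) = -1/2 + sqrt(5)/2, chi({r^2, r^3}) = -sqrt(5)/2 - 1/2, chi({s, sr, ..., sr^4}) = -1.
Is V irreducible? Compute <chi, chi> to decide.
Not irreducible (reducible): <chi, chi> = 6 > 1.

Why: <chi, chi> = (1/|G|) sum_C |C| * |chi(C)|^2 = (1/10)[1*|7|^2 + 2*|-1/2 + sqrt(5)/2|^2 + 2*|-sqrt(5)/2 - 1/2|^2 + 5*|-1|^2]
  = (1/10)[(49) + (3 - sqrt(5)) + (sqrt(5) + 3) + (5)] = 60/10 = 6.
A character is irreducible iff <chi, chi> = 1, so this representation is reducible.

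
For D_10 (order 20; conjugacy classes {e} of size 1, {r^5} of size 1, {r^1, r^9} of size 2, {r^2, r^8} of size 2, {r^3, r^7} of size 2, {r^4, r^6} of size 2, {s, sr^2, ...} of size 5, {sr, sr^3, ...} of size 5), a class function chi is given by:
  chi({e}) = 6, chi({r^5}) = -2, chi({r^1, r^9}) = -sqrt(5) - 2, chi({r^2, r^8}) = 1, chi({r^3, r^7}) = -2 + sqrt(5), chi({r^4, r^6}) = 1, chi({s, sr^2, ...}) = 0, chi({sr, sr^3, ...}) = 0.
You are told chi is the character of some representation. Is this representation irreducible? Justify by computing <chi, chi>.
Not irreducible (reducible): <chi, chi> = 4 > 1.

Proof sketch: <chi, chi> = (1/|G|) sum_C |C| * |chi(C)|^2 = (1/20)[1*|6|^2 + 1*|-2|^2 + 2*|-sqrt(5) - 2|^2 + 2*|1|^2 + 2*|-2 + sqrt(5)|^2 + 2*|1|^2 + 5*|0|^2 + 5*|0|^2]
  = (1/20)[(36) + (4) + (8*sqrt(5) + 18) + (2) + (18 - 8*sqrt(5)) + (2) + (0) + (0)] = 80/20 = 4.
A character is irreducible iff <chi, chi> = 1, so this representation is reducible.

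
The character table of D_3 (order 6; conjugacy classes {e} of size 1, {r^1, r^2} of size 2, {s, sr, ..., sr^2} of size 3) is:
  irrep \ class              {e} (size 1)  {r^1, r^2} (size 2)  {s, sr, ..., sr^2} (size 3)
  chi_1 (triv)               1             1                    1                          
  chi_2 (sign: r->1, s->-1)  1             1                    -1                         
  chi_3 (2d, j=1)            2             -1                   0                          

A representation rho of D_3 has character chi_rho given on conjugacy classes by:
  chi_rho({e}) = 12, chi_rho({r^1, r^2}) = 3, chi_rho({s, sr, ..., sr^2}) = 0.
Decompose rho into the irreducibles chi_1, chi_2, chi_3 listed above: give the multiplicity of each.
Multiplicities: chi_1: 3, chi_2: 3, chi_3: 3.

Solution. Use <chi_rho, chi> = (1/|G|) sum_C |C| * chi_rho(C) * conj(chi(C)) with |G| = 6 for each irreducible chi in the table:
  <chi_rho, chi_1> = (1/6)[1*(12)*conj(1) + 2*(3)*conj(1) + 3*(0)*conj(1)]
      = (1/6)[(12) + (6) + (0)] = 18/6 = 3
  <chi_rho, chi_2> = (1/6)[1*(12)*conj(1) + 2*(3)*conj(1) + 3*(0)*conj(-1)]
      = (1/6)[(12) + (6) + (0)] = 18/6 = 3
  <chi_rho, chi_3> = (1/6)[1*(12)*conj(2) + 2*(3)*conj(-1) + 3*(0)*conj(0)]
      = (1/6)[(24) + (-6) + (0)] = 18/6 = 3
Dimension check: dim(rho) = sum (mult * dim) = 3*1 + 3*1 + 3*2 = 12 = chi_rho(e) = 12.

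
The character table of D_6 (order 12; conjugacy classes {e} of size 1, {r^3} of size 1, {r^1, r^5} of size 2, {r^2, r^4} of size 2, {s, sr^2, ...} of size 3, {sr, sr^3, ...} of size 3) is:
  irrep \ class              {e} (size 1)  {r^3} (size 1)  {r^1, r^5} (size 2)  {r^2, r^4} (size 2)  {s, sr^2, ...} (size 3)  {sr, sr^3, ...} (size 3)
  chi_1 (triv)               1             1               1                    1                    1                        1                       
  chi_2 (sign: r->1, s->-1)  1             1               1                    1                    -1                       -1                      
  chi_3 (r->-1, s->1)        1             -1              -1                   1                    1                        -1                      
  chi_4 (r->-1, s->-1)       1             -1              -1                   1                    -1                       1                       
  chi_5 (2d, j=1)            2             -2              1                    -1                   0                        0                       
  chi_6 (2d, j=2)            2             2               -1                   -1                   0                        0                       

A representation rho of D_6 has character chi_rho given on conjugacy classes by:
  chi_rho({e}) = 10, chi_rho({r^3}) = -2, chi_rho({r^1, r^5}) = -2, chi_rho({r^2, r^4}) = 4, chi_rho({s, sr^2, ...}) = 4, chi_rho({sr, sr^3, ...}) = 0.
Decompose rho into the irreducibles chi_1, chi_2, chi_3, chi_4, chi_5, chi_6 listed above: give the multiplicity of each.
Multiplicities: chi_1: 2, chi_2: 0, chi_3: 3, chi_4: 1, chi_5: 1, chi_6: 1.

Details: Use <chi_rho, chi> = (1/|G|) sum_C |C| * chi_rho(C) * conj(chi(C)) with |G| = 12 for each irreducible chi in the table:
  <chi_rho, chi_1> = (1/12)[1*(10)*conj(1) + 1*(-2)*conj(1) + 2*(-2)*conj(1) + 2*(4)*conj(1) + 3*(4)*conj(1) + 3*(0)*conj(1)]
      = (1/12)[(10) + (-2) + (-4) + (8) + (12) + (0)] = 24/12 = 2
  <chi_rho, chi_2> = (1/12)[1*(10)*conj(1) + 1*(-2)*conj(1) + 2*(-2)*conj(1) + 2*(4)*conj(1) + 3*(4)*conj(-1) + 3*(0)*conj(-1)]
      = (1/12)[(10) + (-2) + (-4) + (8) + (-12) + (0)] = 0/12 = 0
  <chi_rho, chi_3> = (1/12)[1*(10)*conj(1) + 1*(-2)*conj(-1) + 2*(-2)*conj(-1) + 2*(4)*conj(1) + 3*(4)*conj(1) + 3*(0)*conj(-1)]
      = (1/12)[(10) + (2) + (4) + (8) + (12) + (0)] = 36/12 = 3
  <chi_rho, chi_4> = (1/12)[1*(10)*conj(1) + 1*(-2)*conj(-1) + 2*(-2)*conj(-1) + 2*(4)*conj(1) + 3*(4)*conj(-1) + 3*(0)*conj(1)]
      = (1/12)[(10) + (2) + (4) + (8) + (-12) + (0)] = 12/12 = 1
  <chi_rho, chi_5> = (1/12)[1*(10)*conj(2) + 1*(-2)*conj(-2) + 2*(-2)*conj(1) + 2*(4)*conj(-1) + 3*(4)*conj(0) + 3*(0)*conj(0)]
      = (1/12)[(20) + (4) + (-4) + (-8) + (0) + (0)] = 12/12 = 1
  <chi_rho, chi_6> = (1/12)[1*(10)*conj(2) + 1*(-2)*conj(2) + 2*(-2)*conj(-1) + 2*(4)*conj(-1) + 3*(4)*conj(0) + 3*(0)*conj(0)]
      = (1/12)[(20) + (-4) + (4) + (-8) + (0) + (0)] = 12/12 = 1
Dimension check: dim(rho) = sum (mult * dim) = 2*1 + 0*1 + 3*1 + 1*1 + 1*2 + 1*2 = 10 = chi_rho(e) = 10.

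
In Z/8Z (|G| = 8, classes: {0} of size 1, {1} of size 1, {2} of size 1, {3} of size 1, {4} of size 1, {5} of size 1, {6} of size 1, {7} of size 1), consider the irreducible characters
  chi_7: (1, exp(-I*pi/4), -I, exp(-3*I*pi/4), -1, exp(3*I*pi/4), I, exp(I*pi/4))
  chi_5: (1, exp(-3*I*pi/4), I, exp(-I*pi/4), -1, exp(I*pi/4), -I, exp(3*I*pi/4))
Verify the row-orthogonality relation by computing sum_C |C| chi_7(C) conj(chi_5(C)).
Sum = 0; so <chi_7, chi_5> = 0 (distinct irreducibles are orthogonal).

Why: Compute term by term over conjugacy classes (|C| * chi_7(C) * conj(chi_5(C))):
  1*(1)*conj(1) + 1*(exp(-I*pi/4))*conj(exp(-3*I*pi/4)) + 1*(-I)*conj(I) + 1*(exp(-3*I*pi/4))*conj(exp(-I*pi/4)) + 1*(-1)*conj(-1) + 1*(exp(3*I*pi/4))*conj(exp(I*pi/4)) + 1*(I)*conj(-I) + 1*(exp(I*pi/4))*conj(exp(3*I*pi/4))
  = (1) + (I) + (-1) + (-I) + (1) + (I) + (-1) + (-I)
  = 0.
(Exp terms are combined using exp(i*s)*conj(exp(i*t)) = exp(i*(s-t)), and sums of them are collapsed using the identity that for every m > 1 the m distinct m-th roots of unity sum to 0, e.g. 1 + exp(2*I*pi/3) + exp(-2*I*pi/3) = 0.)
Dividing by |G| = 8 gives 0/8 = 0, matching the row-orthogonality relation <chi_7, chi_5> = [chi_7 = chi_5].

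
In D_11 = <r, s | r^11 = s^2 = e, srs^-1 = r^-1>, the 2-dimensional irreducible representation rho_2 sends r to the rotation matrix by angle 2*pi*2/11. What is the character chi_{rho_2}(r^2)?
chi_{rho_2}(r^2) = 2*cos(2*pi*2*2/11) = -2*cos(3*pi/11)

Working: rho_2(r^2) is rotation by angle 2*pi*2*2/11, whose trace is 2*cos(2*pi*2*2/11) = -2*cos(3*pi/11).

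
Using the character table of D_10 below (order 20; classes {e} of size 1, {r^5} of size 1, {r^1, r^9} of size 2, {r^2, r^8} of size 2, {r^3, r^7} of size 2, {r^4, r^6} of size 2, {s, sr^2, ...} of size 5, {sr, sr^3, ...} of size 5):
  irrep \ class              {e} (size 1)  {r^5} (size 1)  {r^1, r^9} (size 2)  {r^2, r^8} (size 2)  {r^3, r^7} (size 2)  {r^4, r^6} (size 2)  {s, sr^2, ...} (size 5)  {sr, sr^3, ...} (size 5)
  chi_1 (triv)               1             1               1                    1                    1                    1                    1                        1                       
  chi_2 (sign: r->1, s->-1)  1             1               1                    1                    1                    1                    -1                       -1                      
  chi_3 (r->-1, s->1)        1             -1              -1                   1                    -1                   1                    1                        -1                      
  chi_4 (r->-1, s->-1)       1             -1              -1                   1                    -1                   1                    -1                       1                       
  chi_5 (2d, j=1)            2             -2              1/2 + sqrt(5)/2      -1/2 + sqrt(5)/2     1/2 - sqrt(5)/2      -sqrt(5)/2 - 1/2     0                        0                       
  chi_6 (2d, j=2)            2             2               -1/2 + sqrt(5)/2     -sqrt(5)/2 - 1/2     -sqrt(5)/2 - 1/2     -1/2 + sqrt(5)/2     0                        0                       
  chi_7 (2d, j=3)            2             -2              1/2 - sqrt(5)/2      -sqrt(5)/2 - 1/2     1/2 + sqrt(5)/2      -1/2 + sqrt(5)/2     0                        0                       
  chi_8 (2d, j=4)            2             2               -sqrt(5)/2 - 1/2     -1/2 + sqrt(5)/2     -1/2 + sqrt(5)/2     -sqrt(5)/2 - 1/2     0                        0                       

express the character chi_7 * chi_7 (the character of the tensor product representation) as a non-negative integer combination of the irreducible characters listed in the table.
chi_7 tensor chi_7 = chi_1 + chi_2 + chi_8 (all other irreducibles have multiplicity 0).

Working: The character of a tensor product is the pointwise product (chi_7 * chi_7)(C) = chi_7(C) * chi_7(C):
  {e}: (2)*(2), {r^5}: (-2)*(-2), {r^1, r^9}: (1/2 - sqrt(5)/2)*(1/2 - sqrt(5)/2), {r^2, r^8}: (-sqrt(5)/2 - 1/2)*(-sqrt(5)/2 - 1/2), {r^3, r^7}: (1/2 + sqrt(5)/2)*(1/2 + sqrt(5)/2), {r^4, r^6}: (-1/2 + sqrt(5)/2)*(-1/2 + sqrt(5)/2), {s, sr^2, ...}: (0)*(0), {sr, sr^3, ...}: (0)*(0)
so (chi_7 * chi_7) takes values
  {e} -> 4, {r^5} -> 4, {r^1, r^9} -> 3/2 - sqrt(5)/2, {r^2, r^8} -> sqrt(5)/2 + 3/2, {r^3, r^7} -> sqrt(5)/2 + 3/2, {r^4, r^6} -> 3/2 - sqrt(5)/2, {s, sr^2, ...} -> 0, {sr, sr^3, ...} -> 0.
Now take the inner product of this character with each irreducible chi from the table, <chi_7*chi_7, chi> = (1/20) sum_C |C| (chi_7*chi_7)(C) conj(chi(C)):
  <chi_7*chi_7, chi_1> = (1/20)[1*(4)*conj(1) + 1*(4)*conj(1) + 2*(3/2 - sqrt(5)/2)*conj(1) + 2*(sqrt(5)/2 + 3/2)*conj(1) + 2*(sqrt(5)/2 + 3/2)*conj(1) + 2*(3/2 - sqrt(5)/2)*conj(1) + 5*(0)*conj(1) + 5*(0)*conj(1)]
      = (1/20)[(4) + (4) + (3 - sqrt(5)) + (sqrt(5) + 3) + (sqrt(5) + 3) + (3 - sqrt(5)) + (0) + (0)] = 20/20 = 1
  <chi_7*chi_7, chi_2> = (1/20)[1*(4)*conj(1) + 1*(4)*conj(1) + 2*(3/2 - sqrt(5)/2)*conj(1) + 2*(sqrt(5)/2 + 3/2)*conj(1) + 2*(sqrt(5)/2 + 3/2)*conj(1) + 2*(3/2 - sqrt(5)/2)*conj(1) + 5*(0)*conj(-1) + 5*(0)*conj(-1)]
      = (1/20)[(4) + (4) + (3 - sqrt(5)) + (sqrt(5) + 3) + (sqrt(5) + 3) + (3 - sqrt(5)) + (0) + (0)] = 20/20 = 1
  <chi_7*chi_7, chi_3> = (1/20)[1*(4)*conj(1) + 1*(4)*conj(-1) + 2*(3/2 - sqrt(5)/2)*conj(-1) + 2*(sqrt(5)/2 + 3/2)*conj(1) + 2*(sqrt(5)/2 + 3/2)*conj(-1) + 2*(3/2 - sqrt(5)/2)*conj(1) + 5*(0)*conj(1) + 5*(0)*conj(-1)]
      = (1/20)[(4) + (-4) + (-3 + sqrt(5)) + (sqrt(5) + 3) + (-3 - sqrt(5)) + (3 - sqrt(5)) + (0) + (0)] = 0/20 = 0
  <chi_7*chi_7, chi_4> = (1/20)[1*(4)*conj(1) + 1*(4)*conj(-1) + 2*(3/2 - sqrt(5)/2)*conj(-1) + 2*(sqrt(5)/2 + 3/2)*conj(1) + 2*(sqrt(5)/2 + 3/2)*conj(-1) + 2*(3/2 - sqrt(5)/2)*conj(1) + 5*(0)*conj(-1) + 5*(0)*conj(1)]
      = (1/20)[(4) + (-4) + (-3 + sqrt(5)) + (sqrt(5) + 3) + (-3 - sqrt(5)) + (3 - sqrt(5)) + (0) + (0)] = 0/20 = 0
  <chi_7*chi_7, chi_5> = (1/20)[1*(4)*conj(2) + 1*(4)*conj(-2) + 2*(3/2 - sqrt(5)/2)*conj(1/2 + sqrt(5)/2) + 2*(sqrt(5)/2 + 3/2)*conj(-1/2 + sqrt(5)/2) + 2*(sqrt(5)/2 + 3/2)*conj(1/2 - sqrt(5)/2) + 2*(3/2 - sqrt(5)/2)*conj(-sqrt(5)/2 - 1/2) + 5*(0)*conj(0) + 5*(0)*conj(0)]
      = (1/20)[(8) + (-8) + (-1 + sqrt(5)) + (1 + sqrt(5)) + (-sqrt(5) - 1) + (1 - sqrt(5)) + (0) + (0)] = 0/20 = 0
  <chi_7*chi_7, chi_6> = (1/20)[1*(4)*conj(2) + 1*(4)*conj(2) + 2*(3/2 - sqrt(5)/2)*conj(-1/2 + sqrt(5)/2) + 2*(sqrt(5)/2 + 3/2)*conj(-sqrt(5)/2 - 1/2) + 2*(sqrt(5)/2 + 3/2)*conj(-sqrt(5)/2 - 1/2) + 2*(3/2 - sqrt(5)/2)*conj(-1/2 + sqrt(5)/2) + 5*(0)*conj(0) + 5*(0)*conj(0)]
      = (1/20)[(8) + (8) + (-4 + 2*sqrt(5)) + (-2*sqrt(5) - 4) + (-2*sqrt(5) - 4) + (-4 + 2*sqrt(5)) + (0) + (0)] = 0/20 = 0
  <chi_7*chi_7, chi_7> = (1/20)[1*(4)*conj(2) + 1*(4)*conj(-2) + 2*(3/2 - sqrt(5)/2)*conj(1/2 - sqrt(5)/2) + 2*(sqrt(5)/2 + 3/2)*conj(-sqrt(5)/2 - 1/2) + 2*(sqrt(5)/2 + 3/2)*conj(1/2 + sqrt(5)/2) + 2*(3/2 - sqrt(5)/2)*conj(-1/2 + sqrt(5)/2) + 5*(0)*conj(0) + 5*(0)*conj(0)]
      = (1/20)[(8) + (-8) + (4 - 2*sqrt(5)) + (-2*sqrt(5) - 4) + (4 + 2*sqrt(5)) + (-4 + 2*sqrt(5)) + (0) + (0)] = 0/20 = 0
  <chi_7*chi_7, chi_8> = (1/20)[1*(4)*conj(2) + 1*(4)*conj(2) + 2*(3/2 - sqrt(5)/2)*conj(-sqrt(5)/2 - 1/2) + 2*(sqrt(5)/2 + 3/2)*conj(-1/2 + sqrt(5)/2) + 2*(sqrt(5)/2 + 3/2)*conj(-1/2 + sqrt(5)/2) + 2*(3/2 - sqrt(5)/2)*conj(-sqrt(5)/2 - 1/2) + 5*(0)*conj(0) + 5*(0)*conj(0)]
      = (1/20)[(8) + (8) + (1 - sqrt(5)) + (1 + sqrt(5)) + (1 + sqrt(5)) + (1 - sqrt(5)) + (0) + (0)] = 20/20 = 1
Hence the multiplicities are chi_1: 1, chi_2: 1, chi_8: 1. Dimension check: dim(chi_7)*dim(chi_7) = 2*2 = 4 and sum (mult * dim) = 1*1 + 1*1 + 1*2 = 4.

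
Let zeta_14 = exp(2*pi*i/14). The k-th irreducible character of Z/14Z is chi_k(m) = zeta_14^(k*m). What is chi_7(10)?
chi_7(10) = zeta_14^70 = 1

Working: chi_7(10) = zeta_14^(7*10) = zeta_14^70. Since zeta_14^14 = 1, this equals zeta_14^0 = exp(2*pi*i*0/14) = 1.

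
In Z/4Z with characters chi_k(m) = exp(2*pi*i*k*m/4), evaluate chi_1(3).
chi_1(3) = zeta_4^3 = -I

Reasoning: chi_1(3) = zeta_4^(1*3) = zeta_4^3. Since zeta_4^4 = 1, this equals zeta_4^3 = exp(2*pi*i*3/4) = -I.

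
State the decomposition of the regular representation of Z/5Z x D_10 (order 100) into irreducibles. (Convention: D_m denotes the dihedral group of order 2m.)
Each irreducible V_i of dimension d_i appears with multiplicity d_i, i.e. rho_reg = (direct sum over all irreducibles V_i) d_i V_i. The irreducible dimensions for Z/5Z x D_10 are 1, 1, 1, 1, 1, 1, 1, 1, 1, 1, 1, 1, 1, 1, 1, 1, 1, 1, 1, 1, 2, 2, 2, 2, 2, 2, 2, 2, 2, 2, 2, 2, 2, 2, 2, 2, 2, 2, 2, 2: 20 irreducibles of dimension 1, each with multiplicity 1; 20 irreducibles of dimension 2, each with multiplicity 2. Total dimension 20*1*1 + 20*2*2 = 100 = |G|.

Explanation: General theorem: in the regular representation of a finite group G, each irreducible appears with multiplicity equal to its dimension. Check: dim(rho_reg) = sum d_i^2 = 1 + 1 + 1 + 1 + 1 + 1 + 1 + 1 + 1 + 1 + 1 + 1 + 1 + 1 + 1 + 1 + 1 + 1 + 1 + 1 + 4 + 4 + 4 + 4 + 4 + 4 + 4 + 4 + 4 + 4 + 4 + 4 + 4 + 4 + 4 + 4 + 4 + 4 + 4 + 4 = 100 = |G|.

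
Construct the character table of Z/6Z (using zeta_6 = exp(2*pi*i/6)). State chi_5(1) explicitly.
Character table of Z/6Z (irreps indexed chi_0,...,chi_5 with chi_k(m) = zeta_6^(k*m), zeta_6 = exp(2*pi*i/6)):
  irrep \ class  {0} (size 1)  {1} (size 1)    {2} (size 1)    {3} (size 1)  {4} (size 1)    {5} (size 1)  
  chi_0          1             1               1               1             1               1             
  chi_1          1             exp(I*pi/3)     exp(2*I*pi/3)   -1            exp(-2*I*pi/3)  exp(-I*pi/3)  
  chi_2          1             exp(2*I*pi/3)   exp(-2*I*pi/3)  1             exp(2*I*pi/3)   exp(-2*I*pi/3)
  chi_3          1             -1              1               -1            1               -1            
  chi_4          1             exp(-2*I*pi/3)  exp(2*I*pi/3)   1             exp(-2*I*pi/3)  exp(2*I*pi/3) 
  chi_5          1             exp(-I*pi/3)    exp(-2*I*pi/3)  -1            exp(2*I*pi/3)   exp(I*pi/3)   

Spot check: chi_5(1) = zeta_6^(5*1) = zeta_6^5 = exp(-I*pi/3).

Reasoning: Z/6Z is abelian, so all 6 irreducible complex representations are 1-dimensional. They are given by chi_k(m) = zeta_6^(k*m) for k = 0,...,5. Row orthogonality: sum_m chi_k(m) conj(chi_l(m)) = 6 * [k = l].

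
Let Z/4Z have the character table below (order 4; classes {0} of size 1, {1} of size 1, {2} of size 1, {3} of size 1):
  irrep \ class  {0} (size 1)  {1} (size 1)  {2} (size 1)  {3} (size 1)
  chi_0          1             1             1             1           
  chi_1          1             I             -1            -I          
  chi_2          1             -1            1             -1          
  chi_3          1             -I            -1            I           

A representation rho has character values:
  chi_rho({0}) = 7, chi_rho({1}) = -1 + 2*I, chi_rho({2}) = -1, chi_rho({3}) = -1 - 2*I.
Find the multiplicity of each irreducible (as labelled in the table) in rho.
Multiplicities: chi_0: 1, chi_1: 3, chi_2: 2, chi_3: 1.

Justification: Use <chi_rho, chi> = (1/|G|) sum_C |C| * chi_rho(C) * conj(chi(C)) with |G| = 4 for each irreducible chi in the table:
  <chi_rho, chi_0> = (1/4)[1*(7)*conj(1) + 1*(-1 + 2*I)*conj(1) + 1*(-1)*conj(1) + 1*(-1 - 2*I)*conj(1)]
      = (1/4)[(7) + (-1 + 2*I) + (-1) + (-1 - 2*I)] = 4/4 = 1
  <chi_rho, chi_1> = (1/4)[1*(7)*conj(1) + 1*(-1 + 2*I)*conj(I) + 1*(-1)*conj(-1) + 1*(-1 - 2*I)*conj(-I)]
      = (1/4)[(7) + (2 + I) + (1) + (2 - I)] = 12/4 = 3
  <chi_rho, chi_2> = (1/4)[1*(7)*conj(1) + 1*(-1 + 2*I)*conj(-1) + 1*(-1)*conj(1) + 1*(-1 - 2*I)*conj(-1)]
      = (1/4)[(7) + (1 - 2*I) + (-1) + (1 + 2*I)] = 8/4 = 2
  <chi_rho, chi_3> = (1/4)[1*(7)*conj(1) + 1*(-1 + 2*I)*conj(-I) + 1*(-1)*conj(-1) + 1*(-1 - 2*I)*conj(I)]
      = (1/4)[(7) + (-2 - I) + (1) + (-2 + I)] = 4/4 = 1
(Exp terms are combined using exp(i*s)*conj(exp(i*t)) = exp(i*(s-t)), and sums of them are collapsed using the identity that for every m > 1 the m distinct m-th roots of unity sum to 0, e.g. 1 + exp(2*I*pi/3) + exp(-2*I*pi/3) = 0.)
Dimension check: dim(rho) = sum (mult * dim) = 1*1 + 3*1 + 2*1 + 1*1 = 7 = chi_rho(e) = 7.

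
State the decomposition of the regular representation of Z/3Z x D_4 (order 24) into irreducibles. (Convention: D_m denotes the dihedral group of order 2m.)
Each irreducible V_i of dimension d_i appears with multiplicity d_i, i.e. rho_reg = (direct sum over all irreducibles V_i) d_i V_i. The irreducible dimensions for Z/3Z x D_4 are 1, 1, 1, 1, 1, 1, 1, 1, 1, 1, 1, 1, 2, 2, 2: 12 irreducibles of dimension 1, each with multiplicity 1; 3 irreducibles of dimension 2, each with multiplicity 2. Total dimension 12*1*1 + 3*2*2 = 24 = |G|.

Reasoning: General theorem: in the regular representation of a finite group G, each irreducible appears with multiplicity equal to its dimension. Check: dim(rho_reg) = sum d_i^2 = 1 + 1 + 1 + 1 + 1 + 1 + 1 + 1 + 1 + 1 + 1 + 1 + 4 + 4 + 4 = 24 = |G|.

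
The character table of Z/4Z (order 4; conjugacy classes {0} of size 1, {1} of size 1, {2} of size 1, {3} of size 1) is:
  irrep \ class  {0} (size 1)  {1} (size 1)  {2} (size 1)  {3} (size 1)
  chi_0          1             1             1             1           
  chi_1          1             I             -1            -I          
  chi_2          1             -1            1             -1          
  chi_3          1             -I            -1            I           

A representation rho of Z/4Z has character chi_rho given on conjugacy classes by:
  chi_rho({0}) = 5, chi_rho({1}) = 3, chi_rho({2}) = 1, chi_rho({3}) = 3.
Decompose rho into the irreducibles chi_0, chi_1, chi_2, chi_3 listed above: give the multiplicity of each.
Multiplicities: chi_0: 3, chi_1: 1, chi_2: 0, chi_3: 1.

Justification: Use <chi_rho, chi> = (1/|G|) sum_C |C| * chi_rho(C) * conj(chi(C)) with |G| = 4 for each irreducible chi in the table:
  <chi_rho, chi_0> = (1/4)[1*(5)*conj(1) + 1*(3)*conj(1) + 1*(1)*conj(1) + 1*(3)*conj(1)]
      = (1/4)[(5) + (3) + (1) + (3)] = 12/4 = 3
  <chi_rho, chi_1> = (1/4)[1*(5)*conj(1) + 1*(3)*conj(I) + 1*(1)*conj(-1) + 1*(3)*conj(-I)]
      = (1/4)[(5) + (-3*I) + (-1) + (3*I)] = 4/4 = 1
  <chi_rho, chi_2> = (1/4)[1*(5)*conj(1) + 1*(3)*conj(-1) + 1*(1)*conj(1) + 1*(3)*conj(-1)]
      = (1/4)[(5) + (-3) + (1) + (-3)] = 0/4 = 0
  <chi_rho, chi_3> = (1/4)[1*(5)*conj(1) + 1*(3)*conj(-I) + 1*(1)*conj(-1) + 1*(3)*conj(I)]
      = (1/4)[(5) + (3*I) + (-1) + (-3*I)] = 4/4 = 1
(Exp terms are combined using exp(i*s)*conj(exp(i*t)) = exp(i*(s-t)), and sums of them are collapsed using the identity that for every m > 1 the m distinct m-th roots of unity sum to 0, e.g. 1 + exp(2*I*pi/3) + exp(-2*I*pi/3) = 0.)
Dimension check: dim(rho) = sum (mult * dim) = 3*1 + 1*1 + 0*1 + 1*1 = 5 = chi_rho(e) = 5.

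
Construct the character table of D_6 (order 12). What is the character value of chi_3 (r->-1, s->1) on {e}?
Conjugacy classes: {e} of size 1, {r^3} of size 1, {r^1, r^5} of size 2, {r^2, r^4} of size 2, {s, sr^2, ...} of size 3, {sr, sr^3, ...} of size 3.
Character table:
  irrep \ class              {e} (size 1)  {r^3} (size 1)  {r^1, r^5} (size 2)  {r^2, r^4} (size 2)  {s, sr^2, ...} (size 3)  {sr, sr^3, ...} (size 3)
  chi_1 (triv)               1             1               1                    1                    1                        1                       
  chi_2 (sign: r->1, s->-1)  1             1               1                    1                    -1                       -1                      
  chi_3 (r->-1, s->1)        1             -1              -1                   1                    1                        -1                      
  chi_4 (r->-1, s->-1)       1             -1              -1                   1                    -1                       1                       
  chi_5 (2d, j=1)            2             -2              1                    -1                   0                        0                       
  chi_6 (2d, j=2)            2             2               -1                   -1                   0                        0                       

Spot check: chi_3 (r->-1, s->1) on {e} = 1.

Why: D_6 has order 2*6 = 12 with 6 conjugacy classes, hence 6 irreducibles. Sum of squared dims 1 + 1 + 1 + 1 + 4 + 4 = 12 = |G|. Linear characters come from the abelianisation; the 2-dimensional irreps have character r^k -> 2*cos(2*pi*j*k/6), reflections -> 0.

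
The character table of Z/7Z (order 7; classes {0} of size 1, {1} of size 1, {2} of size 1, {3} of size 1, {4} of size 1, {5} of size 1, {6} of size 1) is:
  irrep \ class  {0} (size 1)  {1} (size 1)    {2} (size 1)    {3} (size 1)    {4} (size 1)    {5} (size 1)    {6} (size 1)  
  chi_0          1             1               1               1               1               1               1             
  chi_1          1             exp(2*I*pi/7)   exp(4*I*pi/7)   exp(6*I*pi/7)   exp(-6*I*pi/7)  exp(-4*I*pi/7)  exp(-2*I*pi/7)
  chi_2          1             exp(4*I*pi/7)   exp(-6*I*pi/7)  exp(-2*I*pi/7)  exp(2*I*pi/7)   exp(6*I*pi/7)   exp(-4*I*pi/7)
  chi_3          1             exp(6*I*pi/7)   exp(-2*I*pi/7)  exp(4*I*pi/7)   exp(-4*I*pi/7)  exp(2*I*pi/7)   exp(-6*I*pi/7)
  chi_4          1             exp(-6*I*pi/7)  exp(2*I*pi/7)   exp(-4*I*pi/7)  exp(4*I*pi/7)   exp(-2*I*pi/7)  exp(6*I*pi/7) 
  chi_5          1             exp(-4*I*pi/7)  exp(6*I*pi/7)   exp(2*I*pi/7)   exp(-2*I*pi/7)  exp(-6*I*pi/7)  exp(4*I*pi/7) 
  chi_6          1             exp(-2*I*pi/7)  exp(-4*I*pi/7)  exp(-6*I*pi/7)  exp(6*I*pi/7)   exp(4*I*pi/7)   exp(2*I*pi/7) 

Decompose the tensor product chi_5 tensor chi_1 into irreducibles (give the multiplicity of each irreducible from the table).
chi_5 tensor chi_1 = chi_6 (all other irreducibles have multiplicity 0).

Explanation: The character of a tensor product is the pointwise product (chi_5 * chi_1)(C) = chi_5(C) * chi_1(C):
  {0}: (1)*(1), {1}: (exp(-4*I*pi/7))*(exp(2*I*pi/7)), {2}: (exp(6*I*pi/7))*(exp(4*I*pi/7)), {3}: (exp(2*I*pi/7))*(exp(6*I*pi/7)), {4}: (exp(-2*I*pi/7))*(exp(-6*I*pi/7)), {5}: (exp(-6*I*pi/7))*(exp(-4*I*pi/7)), {6}: (exp(4*I*pi/7))*(exp(-2*I*pi/7))
so (chi_5 * chi_1) takes values
  {0} -> 1, {1} -> exp(-2*I*pi/7), {2} -> exp(-4*I*pi/7), {3} -> exp(-6*I*pi/7), {4} -> exp(6*I*pi/7), {5} -> exp(4*I*pi/7), {6} -> exp(2*I*pi/7).
Now take the inner product of this character with each irreducible chi from the table, <chi_5*chi_1, chi> = (1/7) sum_C |C| (chi_5*chi_1)(C) conj(chi(C)):
  <chi_5*chi_1, chi_0> = (1/7)[1*(1)*conj(1) + 1*(exp(-2*I*pi/7))*conj(1) + 1*(exp(-4*I*pi/7))*conj(1) + 1*(exp(-6*I*pi/7))*conj(1) + 1*(exp(6*I*pi/7))*conj(1) + 1*(exp(4*I*pi/7))*conj(1) + 1*(exp(2*I*pi/7))*conj(1)]
      = (1/7)[(1) + (exp(-2*I*pi/7)) + (exp(-4*I*pi/7)) + (exp(-6*I*pi/7)) + (exp(6*I*pi/7)) + (exp(4*I*pi/7)) + (exp(2*I*pi/7))] = 0/7 = 0
  <chi_5*chi_1, chi_1> = (1/7)[1*(1)*conj(1) + 1*(exp(-2*I*pi/7))*conj(exp(2*I*pi/7)) + 1*(exp(-4*I*pi/7))*conj(exp(4*I*pi/7)) + 1*(exp(-6*I*pi/7))*conj(exp(6*I*pi/7)) + 1*(exp(6*I*pi/7))*conj(exp(-6*I*pi/7)) + 1*(exp(4*I*pi/7))*conj(exp(-4*I*pi/7)) + 1*(exp(2*I*pi/7))*conj(exp(-2*I*pi/7))]
      = (1/7)[(1) + (exp(-4*I*pi/7)) + (exp(6*I*pi/7)) + (exp(2*I*pi/7)) + (exp(-2*I*pi/7)) + (exp(-6*I*pi/7)) + (exp(4*I*pi/7))] = 0/7 = 0
  <chi_5*chi_1, chi_2> = (1/7)[1*(1)*conj(1) + 1*(exp(-2*I*pi/7))*conj(exp(4*I*pi/7)) + 1*(exp(-4*I*pi/7))*conj(exp(-6*I*pi/7)) + 1*(exp(-6*I*pi/7))*conj(exp(-2*I*pi/7)) + 1*(exp(6*I*pi/7))*conj(exp(2*I*pi/7)) + 1*(exp(4*I*pi/7))*conj(exp(6*I*pi/7)) + 1*(exp(2*I*pi/7))*conj(exp(-4*I*pi/7))]
      = (1/7)[(1) + (exp(-6*I*pi/7)) + (exp(2*I*pi/7)) + (exp(-4*I*pi/7)) + (exp(4*I*pi/7)) + (exp(-2*I*pi/7)) + (exp(6*I*pi/7))] = 0/7 = 0
  <chi_5*chi_1, chi_3> = (1/7)[1*(1)*conj(1) + 1*(exp(-2*I*pi/7))*conj(exp(6*I*pi/7)) + 1*(exp(-4*I*pi/7))*conj(exp(-2*I*pi/7)) + 1*(exp(-6*I*pi/7))*conj(exp(4*I*pi/7)) + 1*(exp(6*I*pi/7))*conj(exp(-4*I*pi/7)) + 1*(exp(4*I*pi/7))*conj(exp(2*I*pi/7)) + 1*(exp(2*I*pi/7))*conj(exp(-6*I*pi/7))]
      = (1/7)[(1) + (exp(6*I*pi/7)) + (exp(-2*I*pi/7)) + (exp(4*I*pi/7)) + (exp(-4*I*pi/7)) + (exp(2*I*pi/7)) + (exp(-6*I*pi/7))] = 0/7 = 0
  <chi_5*chi_1, chi_4> = (1/7)[1*(1)*conj(1) + 1*(exp(-2*I*pi/7))*conj(exp(-6*I*pi/7)) + 1*(exp(-4*I*pi/7))*conj(exp(2*I*pi/7)) + 1*(exp(-6*I*pi/7))*conj(exp(-4*I*pi/7)) + 1*(exp(6*I*pi/7))*conj(exp(4*I*pi/7)) + 1*(exp(4*I*pi/7))*conj(exp(-2*I*pi/7)) + 1*(exp(2*I*pi/7))*conj(exp(6*I*pi/7))]
      = (1/7)[(1) + (exp(4*I*pi/7)) + (exp(-6*I*pi/7)) + (exp(-2*I*pi/7)) + (exp(2*I*pi/7)) + (exp(6*I*pi/7)) + (exp(-4*I*pi/7))] = 0/7 = 0
  <chi_5*chi_1, chi_5> = (1/7)[1*(1)*conj(1) + 1*(exp(-2*I*pi/7))*conj(exp(-4*I*pi/7)) + 1*(exp(-4*I*pi/7))*conj(exp(6*I*pi/7)) + 1*(exp(-6*I*pi/7))*conj(exp(2*I*pi/7)) + 1*(exp(6*I*pi/7))*conj(exp(-2*I*pi/7)) + 1*(exp(4*I*pi/7))*conj(exp(-6*I*pi/7)) + 1*(exp(2*I*pi/7))*conj(exp(4*I*pi/7))]
      = (1/7)[(1) + (exp(2*I*pi/7)) + (exp(4*I*pi/7)) + (exp(6*I*pi/7)) + (exp(-6*I*pi/7)) + (exp(-4*I*pi/7)) + (exp(-2*I*pi/7))] = 0/7 = 0
  <chi_5*chi_1, chi_6> = (1/7)[1*(1)*conj(1) + 1*(exp(-2*I*pi/7))*conj(exp(-2*I*pi/7)) + 1*(exp(-4*I*pi/7))*conj(exp(-4*I*pi/7)) + 1*(exp(-6*I*pi/7))*conj(exp(-6*I*pi/7)) + 1*(exp(6*I*pi/7))*conj(exp(6*I*pi/7)) + 1*(exp(4*I*pi/7))*conj(exp(4*I*pi/7)) + 1*(exp(2*I*pi/7))*conj(exp(2*I*pi/7))]
      = (1/7)[(1) + (1) + (1) + (1) + (1) + (1) + (1)] = 7/7 = 1
(Exp terms are combined using exp(i*s)*conj(exp(i*t)) = exp(i*(s-t)), and sums of them are collapsed using the identity that for every m > 1 the m distinct m-th roots of unity sum to 0, e.g. 1 + exp(2*I*pi/3) + exp(-2*I*pi/3) = 0.)
Hence the multiplicities are chi_6: 1. Dimension check: dim(chi_5)*dim(chi_1) = 1*1 = 1 and sum (mult * dim) = 1*1 = 1.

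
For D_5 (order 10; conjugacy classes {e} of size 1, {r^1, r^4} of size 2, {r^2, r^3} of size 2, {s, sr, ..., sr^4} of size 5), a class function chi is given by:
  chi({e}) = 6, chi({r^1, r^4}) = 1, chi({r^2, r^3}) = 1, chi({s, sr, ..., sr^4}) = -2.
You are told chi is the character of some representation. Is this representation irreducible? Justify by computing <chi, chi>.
Not irreducible (reducible): <chi, chi> = 6 > 1.

Explanation: <chi, chi> = (1/|G|) sum_C |C| * |chi(C)|^2 = (1/10)[1*|6|^2 + 2*|1|^2 + 2*|1|^2 + 5*|-2|^2]
  = (1/10)[(36) + (2) + (2) + (20)] = 60/10 = 6.
A character is irreducible iff <chi, chi> = 1, so this representation is reducible.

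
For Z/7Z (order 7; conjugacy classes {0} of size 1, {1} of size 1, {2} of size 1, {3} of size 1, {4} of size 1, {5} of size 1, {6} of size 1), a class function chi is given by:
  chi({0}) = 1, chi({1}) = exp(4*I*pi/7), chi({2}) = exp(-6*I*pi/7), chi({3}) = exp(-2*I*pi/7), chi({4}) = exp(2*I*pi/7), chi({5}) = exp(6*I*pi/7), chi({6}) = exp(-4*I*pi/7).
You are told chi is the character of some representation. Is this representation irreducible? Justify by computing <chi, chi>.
Irreducible: <chi, chi> = 1.

Solution. <chi, chi> = (1/|G|) sum_C |C| * |chi(C)|^2 = (1/7)[1*|1|^2 + 1*|exp(4*I*pi/7)|^2 + 1*|exp(-6*I*pi/7)|^2 + 1*|exp(-2*I*pi/7)|^2 + 1*|exp(2*I*pi/7)|^2 + 1*|exp(6*I*pi/7)|^2 + 1*|exp(-4*I*pi/7)|^2]
  = (1/7)[(1) + (1) + (1) + (1) + (1) + (1) + (1)] = 7/7 = 1.
(Exp terms are combined using exp(i*s)*conj(exp(i*t)) = exp(i*(s-t)), and sums of them are collapsed using the identity that for every m > 1 the m distinct m-th roots of unity sum to 0, e.g. 1 + exp(2*I*pi/3) + exp(-2*I*pi/3) = 0.)
A character is irreducible iff <chi, chi> = 1, so this representation is irreducible.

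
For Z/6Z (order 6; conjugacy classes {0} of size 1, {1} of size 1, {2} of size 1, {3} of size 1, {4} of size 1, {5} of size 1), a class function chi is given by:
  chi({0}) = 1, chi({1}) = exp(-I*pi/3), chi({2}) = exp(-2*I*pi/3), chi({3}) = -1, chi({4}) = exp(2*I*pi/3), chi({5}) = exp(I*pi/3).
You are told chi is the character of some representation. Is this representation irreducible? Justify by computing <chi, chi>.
Irreducible: <chi, chi> = 1.

Justification: <chi, chi> = (1/|G|) sum_C |C| * |chi(C)|^2 = (1/6)[1*|1|^2 + 1*|exp(-I*pi/3)|^2 + 1*|exp(-2*I*pi/3)|^2 + 1*|-1|^2 + 1*|exp(2*I*pi/3)|^2 + 1*|exp(I*pi/3)|^2]
  = (1/6)[(1) + (1) + (1) + (1) + (1) + (1)] = 6/6 = 1.
(Exp terms are combined using exp(i*s)*conj(exp(i*t)) = exp(i*(s-t)), and sums of them are collapsed using the identity that for every m > 1 the m distinct m-th roots of unity sum to 0, e.g. 1 + exp(2*I*pi/3) + exp(-2*I*pi/3) = 0.)
A character is irreducible iff <chi, chi> = 1, so this representation is irreducible.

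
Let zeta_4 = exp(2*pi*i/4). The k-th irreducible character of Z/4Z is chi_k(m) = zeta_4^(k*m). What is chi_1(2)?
chi_1(2) = zeta_4^2 = -1

Details: chi_1(2) = zeta_4^(1*2) = zeta_4^2. Since zeta_4^4 = 1, this equals zeta_4^2 = exp(2*pi*i*2/4) = -1.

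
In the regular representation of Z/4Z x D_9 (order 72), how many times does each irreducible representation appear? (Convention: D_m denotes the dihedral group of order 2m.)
Each irreducible V_i of dimension d_i appears with multiplicity d_i, i.e. rho_reg = (direct sum over all irreducibles V_i) d_i V_i. The irreducible dimensions for Z/4Z x D_9 are 1, 1, 1, 1, 1, 1, 1, 1, 2, 2, 2, 2, 2, 2, 2, 2, 2, 2, 2, 2, 2, 2, 2, 2: 8 irreducibles of dimension 1, each with multiplicity 1; 16 irreducibles of dimension 2, each with multiplicity 2. Total dimension 8*1*1 + 16*2*2 = 72 = |G|.

Derivation: General theorem: in the regular representation of a finite group G, each irreducible appears with multiplicity equal to its dimension. Check: dim(rho_reg) = sum d_i^2 = 1 + 1 + 1 + 1 + 1 + 1 + 1 + 1 + 4 + 4 + 4 + 4 + 4 + 4 + 4 + 4 + 4 + 4 + 4 + 4 + 4 + 4 + 4 + 4 = 72 = |G|.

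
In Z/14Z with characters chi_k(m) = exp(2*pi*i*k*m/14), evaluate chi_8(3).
chi_8(3) = zeta_14^24 = exp(-4*I*pi/7)

Solution. chi_8(3) = zeta_14^(8*3) = zeta_14^24. Since zeta_14^14 = 1, this equals zeta_14^10 = exp(2*pi*i*10/14) = exp(-4*I*pi/7).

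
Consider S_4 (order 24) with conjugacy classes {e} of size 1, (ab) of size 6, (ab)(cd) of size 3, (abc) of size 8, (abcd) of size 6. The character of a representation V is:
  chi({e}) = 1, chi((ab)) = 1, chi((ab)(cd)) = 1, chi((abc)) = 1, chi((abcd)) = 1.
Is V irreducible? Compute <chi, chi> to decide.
Irreducible: <chi, chi> = 1.

Proof sketch: <chi, chi> = (1/|G|) sum_C |C| * |chi(C)|^2 = (1/24)[1*|1|^2 + 6*|1|^2 + 3*|1|^2 + 8*|1|^2 + 6*|1|^2]
  = (1/24)[(1) + (6) + (3) + (8) + (6)] = 24/24 = 1.
A character is irreducible iff <chi, chi> = 1, so this representation is irreducible.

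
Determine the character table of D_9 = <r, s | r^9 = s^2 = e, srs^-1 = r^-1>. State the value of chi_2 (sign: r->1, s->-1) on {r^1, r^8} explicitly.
Conjugacy classes: {e} of size 1, {r^1, r^8} of size 2, {r^2, r^7} of size 2, {r^3, r^6} of size 2, {r^4, r^5} of size 2, {s, sr, ..., sr^8} of size 9.
Character table:
  irrep \ class              {e} (size 1)  {r^1, r^8} (size 2)  {r^2, r^7} (size 2)  {r^3, r^6} (size 2)  {r^4, r^5} (size 2)  {s, sr, ..., sr^8} (size 9)
  chi_1 (triv)               1             1                    1                    1                    1                    1                          
  chi_2 (sign: r->1, s->-1)  1             1                    1                    1                    1                    -1                         
  chi_3 (2d, j=1)            2             2*cos(2*pi/9)        2*cos(4*pi/9)        -1                   -2*cos(pi/9)         0                          
  chi_4 (2d, j=2)            2             2*cos(4*pi/9)        -2*cos(pi/9)         -1                   2*cos(2*pi/9)        0                          
  chi_5 (2d, j=3)            2             -1                   -1                   2                    -1                   0                          
  chi_6 (2d, j=4)            2             -2*cos(pi/9)         2*cos(2*pi/9)        -1                   2*cos(4*pi/9)        0                          

Spot check: chi_2 (sign: r->1, s->-1) on {r^1, r^8} = 1.

Solution. D_9 has order 2*9 = 18 with 6 conjugacy classes, hence 6 irreducibles. Sum of squared dims 1 + 1 + 4 + 4 + 4 + 4 = 18 = |G|. Linear characters come from the abelianisation; the 2-dimensional irreps have character r^k -> 2*cos(2*pi*j*k/9), reflections -> 0.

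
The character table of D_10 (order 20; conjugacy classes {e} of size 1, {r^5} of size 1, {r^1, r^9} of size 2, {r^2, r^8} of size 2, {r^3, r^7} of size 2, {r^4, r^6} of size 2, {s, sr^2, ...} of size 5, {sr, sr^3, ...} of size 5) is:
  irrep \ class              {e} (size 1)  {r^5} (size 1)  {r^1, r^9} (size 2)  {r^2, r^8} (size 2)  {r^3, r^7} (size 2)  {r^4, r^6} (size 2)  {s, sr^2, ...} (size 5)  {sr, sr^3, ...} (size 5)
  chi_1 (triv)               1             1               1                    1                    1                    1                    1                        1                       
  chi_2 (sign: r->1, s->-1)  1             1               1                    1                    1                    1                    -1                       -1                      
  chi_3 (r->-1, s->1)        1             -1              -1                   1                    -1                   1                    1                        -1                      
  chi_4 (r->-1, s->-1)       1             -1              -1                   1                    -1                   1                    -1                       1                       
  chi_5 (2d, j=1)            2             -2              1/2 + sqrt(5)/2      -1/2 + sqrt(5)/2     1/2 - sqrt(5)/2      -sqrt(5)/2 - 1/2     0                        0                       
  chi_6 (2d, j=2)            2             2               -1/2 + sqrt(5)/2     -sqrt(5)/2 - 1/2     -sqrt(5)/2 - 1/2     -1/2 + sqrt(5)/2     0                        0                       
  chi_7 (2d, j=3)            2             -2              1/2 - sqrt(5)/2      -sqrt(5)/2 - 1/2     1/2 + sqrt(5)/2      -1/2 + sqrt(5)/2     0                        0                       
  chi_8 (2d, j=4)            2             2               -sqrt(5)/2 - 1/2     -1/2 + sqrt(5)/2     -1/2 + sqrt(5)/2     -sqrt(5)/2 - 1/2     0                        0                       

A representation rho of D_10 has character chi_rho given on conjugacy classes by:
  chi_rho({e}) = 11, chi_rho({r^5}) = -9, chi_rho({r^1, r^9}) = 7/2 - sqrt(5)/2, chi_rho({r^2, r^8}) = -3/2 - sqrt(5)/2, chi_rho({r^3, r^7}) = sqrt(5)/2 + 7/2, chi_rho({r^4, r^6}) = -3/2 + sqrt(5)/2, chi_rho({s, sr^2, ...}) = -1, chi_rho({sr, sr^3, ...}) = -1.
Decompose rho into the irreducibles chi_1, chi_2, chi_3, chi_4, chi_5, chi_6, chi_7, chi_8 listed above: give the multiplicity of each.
Multiplicities: chi_1: 0, chi_2: 1, chi_3: 0, chi_4: 0, chi_5: 2, chi_6: 0, chi_7: 3, chi_8: 0.

Derivation: Use <chi_rho, chi> = (1/|G|) sum_C |C| * chi_rho(C) * conj(chi(C)) with |G| = 20 for each irreducible chi in the table:
  <chi_rho, chi_1> = (1/20)[1*(11)*conj(1) + 1*(-9)*conj(1) + 2*(7/2 - sqrt(5)/2)*conj(1) + 2*(-3/2 - sqrt(5)/2)*conj(1) + 2*(sqrt(5)/2 + 7/2)*conj(1) + 2*(-3/2 + sqrt(5)/2)*conj(1) + 5*(-1)*conj(1) + 5*(-1)*conj(1)]
      = (1/20)[(11) + (-9) + (7 - sqrt(5)) + (-3 - sqrt(5)) + (sqrt(5) + 7) + (-3 + sqrt(5)) + (-5) + (-5)] = 0/20 = 0
  <chi_rho, chi_2> = (1/20)[1*(11)*conj(1) + 1*(-9)*conj(1) + 2*(7/2 - sqrt(5)/2)*conj(1) + 2*(-3/2 - sqrt(5)/2)*conj(1) + 2*(sqrt(5)/2 + 7/2)*conj(1) + 2*(-3/2 + sqrt(5)/2)*conj(1) + 5*(-1)*conj(-1) + 5*(-1)*conj(-1)]
      = (1/20)[(11) + (-9) + (7 - sqrt(5)) + (-3 - sqrt(5)) + (sqrt(5) + 7) + (-3 + sqrt(5)) + (5) + (5)] = 20/20 = 1
  <chi_rho, chi_3> = (1/20)[1*(11)*conj(1) + 1*(-9)*conj(-1) + 2*(7/2 - sqrt(5)/2)*conj(-1) + 2*(-3/2 - sqrt(5)/2)*conj(1) + 2*(sqrt(5)/2 + 7/2)*conj(-1) + 2*(-3/2 + sqrt(5)/2)*conj(1) + 5*(-1)*conj(1) + 5*(-1)*conj(-1)]
      = (1/20)[(11) + (9) + (-7 + sqrt(5)) + (-3 - sqrt(5)) + (-7 - sqrt(5)) + (-3 + sqrt(5)) + (-5) + (5)] = 0/20 = 0
  <chi_rho, chi_4> = (1/20)[1*(11)*conj(1) + 1*(-9)*conj(-1) + 2*(7/2 - sqrt(5)/2)*conj(-1) + 2*(-3/2 - sqrt(5)/2)*conj(1) + 2*(sqrt(5)/2 + 7/2)*conj(-1) + 2*(-3/2 + sqrt(5)/2)*conj(1) + 5*(-1)*conj(-1) + 5*(-1)*conj(1)]
      = (1/20)[(11) + (9) + (-7 + sqrt(5)) + (-3 - sqrt(5)) + (-7 - sqrt(5)) + (-3 + sqrt(5)) + (5) + (-5)] = 0/20 = 0
  <chi_rho, chi_5> = (1/20)[1*(11)*conj(2) + 1*(-9)*conj(-2) + 2*(7/2 - sqrt(5)/2)*conj(1/2 + sqrt(5)/2) + 2*(-3/2 - sqrt(5)/2)*conj(-1/2 + sqrt(5)/2) + 2*(sqrt(5)/2 + 7/2)*conj(1/2 - sqrt(5)/2) + 2*(-3/2 + sqrt(5)/2)*conj(-sqrt(5)/2 - 1/2) + 5*(-1)*conj(0) + 5*(-1)*conj(0)]
      = (1/20)[(22) + (18) + (1 + 3*sqrt(5)) + (-sqrt(5) - 1) + (1 - 3*sqrt(5)) + (-1 + sqrt(5)) + (0) + (0)] = 40/20 = 2
  <chi_rho, chi_6> = (1/20)[1*(11)*conj(2) + 1*(-9)*conj(2) + 2*(7/2 - sqrt(5)/2)*conj(-1/2 + sqrt(5)/2) + 2*(-3/2 - sqrt(5)/2)*conj(-sqrt(5)/2 - 1/2) + 2*(sqrt(5)/2 + 7/2)*conj(-sqrt(5)/2 - 1/2) + 2*(-3/2 + sqrt(5)/2)*conj(-1/2 + sqrt(5)/2) + 5*(-1)*conj(0) + 5*(-1)*conj(0)]
      = (1/20)[(22) + (-18) + (-6 + 4*sqrt(5)) + (4 + 2*sqrt(5)) + (-4*sqrt(5) - 6) + (4 - 2*sqrt(5)) + (0) + (0)] = 0/20 = 0
  <chi_rho, chi_7> = (1/20)[1*(11)*conj(2) + 1*(-9)*conj(-2) + 2*(7/2 - sqrt(5)/2)*conj(1/2 - sqrt(5)/2) + 2*(-3/2 - sqrt(5)/2)*conj(-sqrt(5)/2 - 1/2) + 2*(sqrt(5)/2 + 7/2)*conj(1/2 + sqrt(5)/2) + 2*(-3/2 + sqrt(5)/2)*conj(-1/2 + sqrt(5)/2) + 5*(-1)*conj(0) + 5*(-1)*conj(0)]
      = (1/20)[(22) + (18) + (6 - 4*sqrt(5)) + (4 + 2*sqrt(5)) + (6 + 4*sqrt(5)) + (4 - 2*sqrt(5)) + (0) + (0)] = 60/20 = 3
  <chi_rho, chi_8> = (1/20)[1*(11)*conj(2) + 1*(-9)*conj(2) + 2*(7/2 - sqrt(5)/2)*conj(-sqrt(5)/2 - 1/2) + 2*(-3/2 - sqrt(5)/2)*conj(-1/2 + sqrt(5)/2) + 2*(sqrt(5)/2 + 7/2)*conj(-1/2 + sqrt(5)/2) + 2*(-3/2 + sqrt(5)/2)*conj(-sqrt(5)/2 - 1/2) + 5*(-1)*conj(0) + 5*(-1)*conj(0)]
      = (1/20)[(22) + (-18) + (-3*sqrt(5) - 1) + (-sqrt(5) - 1) + (-1 + 3*sqrt(5)) + (-1 + sqrt(5)) + (0) + (0)] = 0/20 = 0
Dimension check: dim(rho) = sum (mult * dim) = 0*1 + 1*1 + 0*1 + 0*1 + 2*2 + 0*2 + 3*2 + 0*2 = 11 = chi_rho(e) = 11.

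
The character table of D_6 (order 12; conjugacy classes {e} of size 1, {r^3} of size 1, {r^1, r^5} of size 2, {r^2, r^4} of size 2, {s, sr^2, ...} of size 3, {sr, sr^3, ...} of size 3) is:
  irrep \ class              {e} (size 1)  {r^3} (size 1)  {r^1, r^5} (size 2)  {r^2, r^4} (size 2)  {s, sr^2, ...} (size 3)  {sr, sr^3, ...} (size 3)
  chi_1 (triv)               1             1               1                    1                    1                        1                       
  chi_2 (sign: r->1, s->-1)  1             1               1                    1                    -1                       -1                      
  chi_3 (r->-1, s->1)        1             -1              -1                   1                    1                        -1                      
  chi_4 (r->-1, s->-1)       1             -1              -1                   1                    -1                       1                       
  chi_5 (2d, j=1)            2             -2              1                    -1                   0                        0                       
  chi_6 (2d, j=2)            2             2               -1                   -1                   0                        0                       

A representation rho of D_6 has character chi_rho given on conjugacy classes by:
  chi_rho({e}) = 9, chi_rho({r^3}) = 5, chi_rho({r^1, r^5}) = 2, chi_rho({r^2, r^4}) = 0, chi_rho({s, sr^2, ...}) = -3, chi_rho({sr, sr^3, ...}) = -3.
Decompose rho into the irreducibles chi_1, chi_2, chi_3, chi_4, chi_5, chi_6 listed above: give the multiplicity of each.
Multiplicities: chi_1: 0, chi_2: 3, chi_3: 0, chi_4: 0, chi_5: 1, chi_6: 2.

Derivation: Use <chi_rho, chi> = (1/|G|) sum_C |C| * chi_rho(C) * conj(chi(C)) with |G| = 12 for each irreducible chi in the table:
  <chi_rho, chi_1> = (1/12)[1*(9)*conj(1) + 1*(5)*conj(1) + 2*(2)*conj(1) + 2*(0)*conj(1) + 3*(-3)*conj(1) + 3*(-3)*conj(1)]
      = (1/12)[(9) + (5) + (4) + (0) + (-9) + (-9)] = 0/12 = 0
  <chi_rho, chi_2> = (1/12)[1*(9)*conj(1) + 1*(5)*conj(1) + 2*(2)*conj(1) + 2*(0)*conj(1) + 3*(-3)*conj(-1) + 3*(-3)*conj(-1)]
      = (1/12)[(9) + (5) + (4) + (0) + (9) + (9)] = 36/12 = 3
  <chi_rho, chi_3> = (1/12)[1*(9)*conj(1) + 1*(5)*conj(-1) + 2*(2)*conj(-1) + 2*(0)*conj(1) + 3*(-3)*conj(1) + 3*(-3)*conj(-1)]
      = (1/12)[(9) + (-5) + (-4) + (0) + (-9) + (9)] = 0/12 = 0
  <chi_rho, chi_4> = (1/12)[1*(9)*conj(1) + 1*(5)*conj(-1) + 2*(2)*conj(-1) + 2*(0)*conj(1) + 3*(-3)*conj(-1) + 3*(-3)*conj(1)]
      = (1/12)[(9) + (-5) + (-4) + (0) + (9) + (-9)] = 0/12 = 0
  <chi_rho, chi_5> = (1/12)[1*(9)*conj(2) + 1*(5)*conj(-2) + 2*(2)*conj(1) + 2*(0)*conj(-1) + 3*(-3)*conj(0) + 3*(-3)*conj(0)]
      = (1/12)[(18) + (-10) + (4) + (0) + (0) + (0)] = 12/12 = 1
  <chi_rho, chi_6> = (1/12)[1*(9)*conj(2) + 1*(5)*conj(2) + 2*(2)*conj(-1) + 2*(0)*conj(-1) + 3*(-3)*conj(0) + 3*(-3)*conj(0)]
      = (1/12)[(18) + (10) + (-4) + (0) + (0) + (0)] = 24/12 = 2
Dimension check: dim(rho) = sum (mult * dim) = 0*1 + 3*1 + 0*1 + 0*1 + 1*2 + 2*2 = 9 = chi_rho(e) = 9.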